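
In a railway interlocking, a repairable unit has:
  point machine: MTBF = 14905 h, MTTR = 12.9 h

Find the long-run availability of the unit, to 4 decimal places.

0.9991

A(point machine) = MTBF/(MTBF+MTTR) = 14905/(14905+12.9) = 0.9991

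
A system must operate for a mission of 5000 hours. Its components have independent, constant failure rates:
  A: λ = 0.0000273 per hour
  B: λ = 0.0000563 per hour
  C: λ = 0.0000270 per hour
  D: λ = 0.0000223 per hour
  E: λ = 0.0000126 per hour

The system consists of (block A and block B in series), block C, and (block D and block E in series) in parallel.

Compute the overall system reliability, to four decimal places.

R(A) = exp(−0.0000273 × 5000) = 0.872406
R(B) = exp(−0.0000563 × 5000) = 0.754651
R(C) = exp(−0.0000270 × 5000) = 0.873716
R(D) = exp(−0.0000223 × 5000) = 0.894491
R(E) = exp(−0.0000126 × 5000) = 0.938943
Series (A and B): 0.872406 × 0.754651 = 0.658362
Series (D and E): 0.894491 × 0.938943 = 0.839876
Parallel ([0.658362], C, and [0.839876]): 1 − (1 − 0.658362)(1 − 0.873716)(1 − 0.839876) = 0.9931

0.9931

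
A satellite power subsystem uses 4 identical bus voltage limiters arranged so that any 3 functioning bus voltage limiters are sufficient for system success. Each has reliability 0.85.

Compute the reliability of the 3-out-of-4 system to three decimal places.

0.890

R = Σ_{i=3}^{4} C(4,i) p^i (1−p)^{4−i} with p = 0.85
C(4,3)·0.85^3·0.15^1 = 0.36848
C(4,4)·0.85^4·0.15^0 = 0.52201
Sum = 0.890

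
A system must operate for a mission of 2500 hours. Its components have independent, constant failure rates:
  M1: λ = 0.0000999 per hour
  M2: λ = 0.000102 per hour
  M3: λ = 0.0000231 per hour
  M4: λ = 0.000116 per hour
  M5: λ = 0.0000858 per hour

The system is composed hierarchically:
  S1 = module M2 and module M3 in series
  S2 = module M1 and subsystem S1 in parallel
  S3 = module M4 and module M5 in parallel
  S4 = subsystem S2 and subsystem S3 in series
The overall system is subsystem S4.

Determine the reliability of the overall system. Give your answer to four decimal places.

R(M1) = exp(−0.0000999 × 2500) = 0.778996
R(M2) = exp(−0.000102 × 2500) = 0.774916
R(M3) = exp(−0.0000231 × 2500) = 0.943886
R(M4) = exp(−0.000116 × 2500) = 0.748264
R(M5) = exp(−0.0000858 × 2500) = 0.806945
Series (M2 and M3): 0.774916 × 0.943886 = 0.731432
Parallel (M1 and [0.731432]): 1 − (1 − 0.778996)(1 − 0.731432) = 0.940645
Parallel (M4 and M5): 1 − (1 − 0.748264)(1 − 0.806945) = 0.951401
Series ([0.940645] and [0.951401]): 0.940645 × 0.951401 = 0.8949

0.8949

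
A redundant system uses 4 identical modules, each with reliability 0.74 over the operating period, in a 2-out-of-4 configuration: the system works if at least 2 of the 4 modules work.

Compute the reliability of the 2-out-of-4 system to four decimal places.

R = Σ_{i=2}^{4} C(4,i) p^i (1−p)^{4−i} with p = 0.74
C(4,2)·0.74^2·0.26^2 = 0.222107
C(4,3)·0.74^3·0.26^1 = 0.421433
C(4,4)·0.74^4·0.26^0 = 0.299866
Sum = 0.9434

0.9434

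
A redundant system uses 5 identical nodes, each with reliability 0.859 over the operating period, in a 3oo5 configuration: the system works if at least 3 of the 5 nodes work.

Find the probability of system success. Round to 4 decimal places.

R = Σ_{i=3}^{5} C(5,i) p^i (1−p)^{5−i} with p = 0.859
C(5,3)·0.859^3·0.141^2 = 0.126014
C(5,4)·0.859^4·0.141^1 = 0.383850
C(5,5)·0.859^5·0.141^0 = 0.467698
Sum = 0.9776

0.9776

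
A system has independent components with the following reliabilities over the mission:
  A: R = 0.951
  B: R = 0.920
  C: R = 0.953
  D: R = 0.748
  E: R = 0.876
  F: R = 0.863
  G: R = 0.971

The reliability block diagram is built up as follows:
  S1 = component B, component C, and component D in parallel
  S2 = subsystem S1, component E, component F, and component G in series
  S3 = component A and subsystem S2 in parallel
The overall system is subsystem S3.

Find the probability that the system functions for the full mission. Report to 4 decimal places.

Parallel (B, C, and D): 1 − (1 − 0.920000)(1 − 0.953000)(1 − 0.748000) = 0.999052
Series ([0.999052], E, F, and G): 0.999052 × 0.876000 × 0.863000 × 0.971000 = 0.733368
Parallel (A and [0.733368]): 1 − (1 − 0.951000)(1 − 0.733368) = 0.9869

0.9869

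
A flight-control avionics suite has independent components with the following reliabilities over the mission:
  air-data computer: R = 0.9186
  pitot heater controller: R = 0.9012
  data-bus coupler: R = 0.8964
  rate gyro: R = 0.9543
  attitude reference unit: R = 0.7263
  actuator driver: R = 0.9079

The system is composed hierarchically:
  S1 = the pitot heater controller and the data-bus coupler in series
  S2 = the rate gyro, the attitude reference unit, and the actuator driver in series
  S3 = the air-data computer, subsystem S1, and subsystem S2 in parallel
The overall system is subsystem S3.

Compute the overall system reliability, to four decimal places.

Series (pitot heater controller and data-bus coupler): 0.901200 × 0.896400 = 0.807836
Series (rate gyro, attitude reference unit, and actuator driver): 0.954300 × 0.726300 × 0.907900 = 0.629273
Parallel (air-data computer, [0.807836], and [0.629273]): 1 − (1 − 0.918600)(1 − 0.807836)(1 − 0.629273) = 0.9942

0.9942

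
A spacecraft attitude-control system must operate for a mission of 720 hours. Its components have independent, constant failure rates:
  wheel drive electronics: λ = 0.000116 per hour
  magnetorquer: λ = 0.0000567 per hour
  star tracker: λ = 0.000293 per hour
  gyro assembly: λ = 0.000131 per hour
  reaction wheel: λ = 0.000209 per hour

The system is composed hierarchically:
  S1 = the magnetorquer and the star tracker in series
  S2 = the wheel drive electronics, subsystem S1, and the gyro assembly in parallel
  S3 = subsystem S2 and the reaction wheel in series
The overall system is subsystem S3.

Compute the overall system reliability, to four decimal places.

0.8589

R(wheel drive electronics) = exp(−0.000116 × 720) = 0.919873
R(magnetorquer) = exp(−0.0000567 × 720) = 0.959998
R(star tracker) = exp(−0.000293 × 720) = 0.809806
R(gyro assembly) = exp(−0.000131 × 720) = 0.909992
R(reaction wheel) = exp(−0.000209 × 720) = 0.860295
Series (magnetorquer and star tracker): 0.959998 × 0.809806 = 0.777412
Parallel (wheel drive electronics, [0.777412], and gyro assembly): 1 − (1 − 0.919873)(1 − 0.777412)(1 − 0.909992) = 0.998395
Series ([0.998395] and reaction wheel): 0.998395 × 0.860295 = 0.8589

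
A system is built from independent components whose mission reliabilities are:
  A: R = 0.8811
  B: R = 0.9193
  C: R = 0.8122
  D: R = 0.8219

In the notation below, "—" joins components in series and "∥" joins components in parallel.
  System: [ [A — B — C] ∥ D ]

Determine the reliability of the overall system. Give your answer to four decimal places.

Series (A, B, and C): 0.881100 × 0.919300 × 0.812200 = 0.657878
Parallel ([0.657878] and D): 1 − (1 − 0.657878)(1 − 0.821900) = 0.9391

0.9391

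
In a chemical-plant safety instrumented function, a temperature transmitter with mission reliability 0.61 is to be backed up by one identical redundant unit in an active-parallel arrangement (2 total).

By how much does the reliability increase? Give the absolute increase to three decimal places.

R_before = 0.61
R_after = 1 − (1 − 0.61)^2 = 0.848
ΔR = 0.848 − 0.61 = 0.238

0.238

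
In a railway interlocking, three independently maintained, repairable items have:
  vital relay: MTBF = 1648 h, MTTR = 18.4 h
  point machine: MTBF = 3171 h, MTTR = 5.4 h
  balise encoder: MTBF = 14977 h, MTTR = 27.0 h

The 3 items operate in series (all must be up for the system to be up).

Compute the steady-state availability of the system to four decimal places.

0.9855

A(vital relay) = MTBF/(MTBF+MTTR) = 1648/(1648+18.4) = 0.988958
A(point machine) = MTBF/(MTBF+MTTR) = 3171/(3171+5.4) = 0.998300
A(balise encoder) = MTBF/(MTBF+MTTR) = 14977/(14977+27.0) = 0.998200
Series availability: 0.988958 × 0.998300 × 0.998200 = 0.9855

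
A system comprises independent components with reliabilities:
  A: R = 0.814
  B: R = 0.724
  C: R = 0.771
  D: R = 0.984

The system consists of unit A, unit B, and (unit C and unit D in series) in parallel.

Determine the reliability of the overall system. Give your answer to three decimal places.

0.988

Series (C and D): 0.77100 × 0.98400 = 0.75866
Parallel (A, B, and [0.75866]): 1 − (1 − 0.81400)(1 − 0.72400)(1 − 0.75866) = 0.988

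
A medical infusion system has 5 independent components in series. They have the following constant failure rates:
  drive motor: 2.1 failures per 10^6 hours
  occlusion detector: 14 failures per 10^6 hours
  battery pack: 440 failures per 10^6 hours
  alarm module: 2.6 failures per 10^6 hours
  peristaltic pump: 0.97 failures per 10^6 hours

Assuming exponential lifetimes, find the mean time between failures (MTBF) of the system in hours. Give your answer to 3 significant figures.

Series of exponential components: λ_sys = Σ λ_i
λ_sys = 0.0000021 + 0.000014 + 0.00044 + 0.0000026 + 0.00000097 = 4.5967e-04 /h
MTBF = 1 / λ_sys = 2180 h

2180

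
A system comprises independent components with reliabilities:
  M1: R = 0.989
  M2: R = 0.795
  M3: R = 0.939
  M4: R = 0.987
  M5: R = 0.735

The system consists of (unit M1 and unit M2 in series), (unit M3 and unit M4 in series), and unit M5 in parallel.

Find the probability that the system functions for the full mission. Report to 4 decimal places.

Series (M1 and M2): 0.989000 × 0.795000 = 0.786255
Series (M3 and M4): 0.939000 × 0.987000 = 0.926793
Parallel ([0.786255], [0.926793], and M5): 1 − (1 − 0.786255)(1 − 0.926793)(1 − 0.735000) = 0.9959

0.9959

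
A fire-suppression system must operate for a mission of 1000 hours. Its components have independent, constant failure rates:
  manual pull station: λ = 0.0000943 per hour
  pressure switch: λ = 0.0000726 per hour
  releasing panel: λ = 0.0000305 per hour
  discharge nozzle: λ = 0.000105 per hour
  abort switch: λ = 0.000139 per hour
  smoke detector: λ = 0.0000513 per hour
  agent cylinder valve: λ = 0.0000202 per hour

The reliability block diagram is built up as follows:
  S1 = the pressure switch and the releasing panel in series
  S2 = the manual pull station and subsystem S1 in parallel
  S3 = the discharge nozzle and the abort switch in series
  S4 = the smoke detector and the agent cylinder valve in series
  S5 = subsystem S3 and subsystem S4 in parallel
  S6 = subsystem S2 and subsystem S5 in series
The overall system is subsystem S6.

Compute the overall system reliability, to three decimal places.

0.976

R(manual pull station) = exp(−0.0000943 × 1000) = 0.91001
R(pressure switch) = exp(−0.0000726 × 1000) = 0.92997
R(releasing panel) = exp(−0.0000305 × 1000) = 0.96996
R(discharge nozzle) = exp(−0.000105 × 1000) = 0.90032
R(abort switch) = exp(−0.000139 × 1000) = 0.87023
R(smoke detector) = exp(−0.0000513 × 1000) = 0.94999
R(agent cylinder valve) = exp(−0.0000202 × 1000) = 0.98000
Series (pressure switch and releasing panel): 0.92997 × 0.96996 = 0.90203
Parallel (manual pull station and [0.90203]): 1 − (1 − 0.91001)(1 − 0.90203) = 0.99118
Series (discharge nozzle and abort switch): 0.90032 × 0.87023 = 0.78349
Series (smoke detector and agent cylinder valve): 0.94999 × 0.98000 = 0.93099
Parallel ([0.78349] and [0.93099]): 1 − (1 − 0.78349)(1 − 0.93099) = 0.98506
Series ([0.99118] and [0.98506]): 0.99118 × 0.98506 = 0.976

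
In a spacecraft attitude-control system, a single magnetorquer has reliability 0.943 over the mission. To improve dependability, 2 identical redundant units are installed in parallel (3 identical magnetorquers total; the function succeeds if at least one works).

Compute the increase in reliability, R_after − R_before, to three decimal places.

0.057

R_before = 0.943
R_after = 1 − (1 − 0.943)^3 = 1.000
ΔR = 1.000 − 0.943 = 0.057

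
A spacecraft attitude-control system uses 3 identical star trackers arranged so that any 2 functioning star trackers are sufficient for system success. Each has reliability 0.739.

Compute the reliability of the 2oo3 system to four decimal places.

R = Σ_{i=2}^{3} C(3,i) p^i (1−p)^{3−i} with p = 0.739
C(3,2)·0.739^2·0.261^1 = 0.427613
C(3,3)·0.739^3·0.261^0 = 0.403583
Sum = 0.8312

0.8312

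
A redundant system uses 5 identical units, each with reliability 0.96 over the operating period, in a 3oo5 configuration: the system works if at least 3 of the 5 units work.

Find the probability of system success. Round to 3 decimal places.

0.999

R = Σ_{i=3}^{5} C(5,i) p^i (1−p)^{5−i} with p = 0.96
C(5,3)·0.96^3·0.04^2 = 0.01416
C(5,4)·0.96^4·0.04^1 = 0.16987
C(5,5)·0.96^5·0.04^0 = 0.81537
Sum = 0.999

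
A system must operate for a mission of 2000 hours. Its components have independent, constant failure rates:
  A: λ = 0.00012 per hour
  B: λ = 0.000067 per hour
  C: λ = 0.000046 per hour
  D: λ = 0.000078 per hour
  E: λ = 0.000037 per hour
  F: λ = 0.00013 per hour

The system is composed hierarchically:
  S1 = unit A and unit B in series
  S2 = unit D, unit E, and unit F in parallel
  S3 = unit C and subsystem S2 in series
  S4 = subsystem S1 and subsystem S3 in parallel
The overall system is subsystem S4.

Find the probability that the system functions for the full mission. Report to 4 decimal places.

0.9719

R(A) = exp(−0.00012 × 2000) = 0.786628
R(B) = exp(−0.000067 × 2000) = 0.874590
R(C) = exp(−0.000046 × 2000) = 0.912105
R(D) = exp(−0.000078 × 2000) = 0.855559
R(E) = exp(−0.000037 × 2000) = 0.928672
R(F) = exp(−0.00013 × 2000) = 0.771052
Series (A and B): 0.786628 × 0.874590 = 0.687977
Parallel (D, E, and F): 1 − (1 − 0.855559)(1 − 0.928672)(1 − 0.771052) = 0.997641
Series (C and [0.997641]): 0.912105 × 0.997641 = 0.909953
Parallel ([0.687977] and [0.909953]): 1 − (1 − 0.687977)(1 − 0.909953) = 0.9719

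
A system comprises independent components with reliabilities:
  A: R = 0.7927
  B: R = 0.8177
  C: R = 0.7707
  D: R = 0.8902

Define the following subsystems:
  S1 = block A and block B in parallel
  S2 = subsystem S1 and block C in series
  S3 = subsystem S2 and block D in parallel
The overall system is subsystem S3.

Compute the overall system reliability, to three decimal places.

0.972

Parallel (A and B): 1 − (1 − 0.79270)(1 − 0.81770) = 0.96221
Series ([0.96221] and C): 0.96221 × 0.77070 = 0.74158
Parallel ([0.74158] and D): 1 − (1 − 0.74158)(1 − 0.89020) = 0.972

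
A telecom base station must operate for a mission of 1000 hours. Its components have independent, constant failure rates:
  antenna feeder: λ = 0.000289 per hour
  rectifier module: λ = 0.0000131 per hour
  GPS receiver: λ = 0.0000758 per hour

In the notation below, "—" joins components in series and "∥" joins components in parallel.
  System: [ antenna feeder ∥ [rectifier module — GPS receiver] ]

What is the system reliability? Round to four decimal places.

R(antenna feeder) = exp(−0.000289 × 1000) = 0.749012
R(rectifier module) = exp(−0.0000131 × 1000) = 0.986985
R(GPS receiver) = exp(−0.0000758 × 1000) = 0.927002
Series (rectifier module and GPS receiver): 0.986985 × 0.927002 = 0.914937
Parallel (antenna feeder and [0.914937]): 1 − (1 − 0.749012)(1 − 0.914937) = 0.9787

0.9787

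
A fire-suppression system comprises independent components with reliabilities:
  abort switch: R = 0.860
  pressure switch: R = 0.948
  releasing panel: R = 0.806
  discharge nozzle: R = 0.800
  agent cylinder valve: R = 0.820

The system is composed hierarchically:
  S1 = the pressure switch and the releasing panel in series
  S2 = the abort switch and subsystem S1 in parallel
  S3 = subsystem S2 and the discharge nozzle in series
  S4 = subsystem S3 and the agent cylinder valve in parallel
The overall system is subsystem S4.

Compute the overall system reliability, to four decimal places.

0.9592

Series (pressure switch and releasing panel): 0.948000 × 0.806000 = 0.764088
Parallel (abort switch and [0.764088]): 1 − (1 − 0.860000)(1 − 0.764088) = 0.966972
Series ([0.966972] and discharge nozzle): 0.966972 × 0.800000 = 0.773578
Parallel ([0.773578] and agent cylinder valve): 1 − (1 − 0.773578)(1 − 0.820000) = 0.9592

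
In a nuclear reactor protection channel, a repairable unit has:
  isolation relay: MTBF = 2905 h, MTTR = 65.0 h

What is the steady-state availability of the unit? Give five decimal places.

A(isolation relay) = MTBF/(MTBF+MTTR) = 2905/(2905+65.0) = 0.97811

0.97811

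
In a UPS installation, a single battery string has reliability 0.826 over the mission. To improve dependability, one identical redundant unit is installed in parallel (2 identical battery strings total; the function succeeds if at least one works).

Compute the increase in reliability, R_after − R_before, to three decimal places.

0.144

R_before = 0.826
R_after = 1 − (1 − 0.826)^2 = 0.970
ΔR = 0.970 − 0.826 = 0.144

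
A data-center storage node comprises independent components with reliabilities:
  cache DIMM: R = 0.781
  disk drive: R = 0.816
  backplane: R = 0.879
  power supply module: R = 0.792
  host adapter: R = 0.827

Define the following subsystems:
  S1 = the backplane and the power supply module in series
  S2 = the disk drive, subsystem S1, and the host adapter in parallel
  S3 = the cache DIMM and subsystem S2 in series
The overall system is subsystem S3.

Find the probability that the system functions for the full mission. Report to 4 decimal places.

0.7734

Series (backplane and power supply module): 0.879000 × 0.792000 = 0.696168
Parallel (disk drive, [0.696168], and host adapter): 1 − (1 − 0.816000)(1 − 0.696168)(1 − 0.827000) = 0.990328
Series (cache DIMM and [0.990328]): 0.781000 × 0.990328 = 0.7734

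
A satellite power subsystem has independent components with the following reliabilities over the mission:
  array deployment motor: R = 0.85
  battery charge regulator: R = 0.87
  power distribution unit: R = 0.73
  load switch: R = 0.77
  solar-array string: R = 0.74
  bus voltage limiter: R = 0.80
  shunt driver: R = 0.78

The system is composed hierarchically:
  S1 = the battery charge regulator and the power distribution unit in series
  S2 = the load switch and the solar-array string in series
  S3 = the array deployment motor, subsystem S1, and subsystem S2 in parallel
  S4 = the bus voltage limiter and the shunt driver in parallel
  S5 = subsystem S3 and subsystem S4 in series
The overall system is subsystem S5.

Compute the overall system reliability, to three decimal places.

0.933

Series (battery charge regulator and power distribution unit): 0.87000 × 0.73000 = 0.63510
Series (load switch and solar-array string): 0.77000 × 0.74000 = 0.56980
Parallel (array deployment motor, [0.63510], and [0.56980]): 1 − (1 − 0.85000)(1 − 0.63510)(1 − 0.56980) = 0.97645
Parallel (bus voltage limiter and shunt driver): 1 − (1 − 0.80000)(1 − 0.78000) = 0.95600
Series ([0.97645] and [0.95600]): 0.97645 × 0.95600 = 0.933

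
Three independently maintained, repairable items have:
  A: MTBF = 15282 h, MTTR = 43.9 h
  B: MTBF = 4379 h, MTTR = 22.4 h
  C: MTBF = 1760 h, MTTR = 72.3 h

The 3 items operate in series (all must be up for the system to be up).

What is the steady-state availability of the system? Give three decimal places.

A(A) = MTBF/(MTBF+MTTR) = 15282/(15282+43.9) = 0.997136
A(B) = MTBF/(MTBF+MTTR) = 4379/(4379+22.4) = 0.994911
A(C) = MTBF/(MTBF+MTTR) = 1760/(1760+72.3) = 0.960541
Series availability: 0.997136 × 0.994911 × 0.960541 = 0.953

0.953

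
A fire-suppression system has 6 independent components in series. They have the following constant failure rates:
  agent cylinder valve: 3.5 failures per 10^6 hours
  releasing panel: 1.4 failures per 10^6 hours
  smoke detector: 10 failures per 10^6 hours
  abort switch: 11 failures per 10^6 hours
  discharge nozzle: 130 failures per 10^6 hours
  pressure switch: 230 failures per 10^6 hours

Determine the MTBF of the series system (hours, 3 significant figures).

2590

Series of exponential components: λ_sys = Σ λ_i
λ_sys = 0.0000035 + 0.0000014 + 0.000010 + 0.000011 + 0.00013 + 0.00023 = 3.8590e-04 /h
MTBF = 1 / λ_sys = 2590 h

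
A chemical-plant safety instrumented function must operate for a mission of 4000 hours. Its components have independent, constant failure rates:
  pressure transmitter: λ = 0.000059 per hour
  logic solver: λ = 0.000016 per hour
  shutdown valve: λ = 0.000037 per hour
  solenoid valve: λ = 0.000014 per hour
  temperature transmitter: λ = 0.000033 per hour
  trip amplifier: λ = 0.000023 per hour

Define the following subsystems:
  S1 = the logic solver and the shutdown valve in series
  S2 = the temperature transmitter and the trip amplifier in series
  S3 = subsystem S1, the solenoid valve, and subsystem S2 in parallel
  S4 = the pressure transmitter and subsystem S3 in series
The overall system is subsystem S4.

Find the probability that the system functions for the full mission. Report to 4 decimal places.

R(pressure transmitter) = exp(−0.000059 × 4000) = 0.789781
R(logic solver) = exp(−0.000016 × 4000) = 0.938005
R(shutdown valve) = exp(−0.000037 × 4000) = 0.862431
R(solenoid valve) = exp(−0.000014 × 4000) = 0.945539
R(temperature transmitter) = exp(−0.000033 × 4000) = 0.876341
R(trip amplifier) = exp(−0.000023 × 4000) = 0.912105
Series (logic solver and shutdown valve): 0.938005 × 0.862431 = 0.808965
Series (temperature transmitter and trip amplifier): 0.876341 × 0.912105 = 0.799315
Parallel ([0.808965], solenoid valve, and [0.799315]): 1 − (1 − 0.808965)(1 − 0.945539)(1 − 0.799315) = 0.997912
Series (pressure transmitter and [0.997912]): 0.789781 × 0.997912 = 0.7881

0.7881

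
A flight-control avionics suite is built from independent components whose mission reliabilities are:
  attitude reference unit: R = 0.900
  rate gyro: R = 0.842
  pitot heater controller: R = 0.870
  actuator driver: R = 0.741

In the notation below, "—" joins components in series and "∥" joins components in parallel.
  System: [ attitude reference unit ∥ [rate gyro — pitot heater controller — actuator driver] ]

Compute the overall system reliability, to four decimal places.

Series (rate gyro, pitot heater controller, and actuator driver): 0.842000 × 0.870000 × 0.741000 = 0.542812
Parallel (attitude reference unit and [0.542812]): 1 − (1 − 0.900000)(1 − 0.542812) = 0.9543

0.9543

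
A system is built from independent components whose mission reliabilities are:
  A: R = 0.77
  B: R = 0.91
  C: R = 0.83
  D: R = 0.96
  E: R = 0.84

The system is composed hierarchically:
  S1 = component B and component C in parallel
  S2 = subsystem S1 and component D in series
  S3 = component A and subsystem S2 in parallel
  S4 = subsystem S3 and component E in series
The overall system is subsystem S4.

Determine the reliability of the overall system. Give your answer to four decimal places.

Parallel (B and C): 1 − (1 − 0.910000)(1 − 0.830000) = 0.984700
Series ([0.984700] and D): 0.984700 × 0.960000 = 0.945312
Parallel (A and [0.945312]): 1 − (1 − 0.770000)(1 − 0.945312) = 0.987422
Series ([0.987422] and E): 0.987422 × 0.840000 = 0.8294

0.8294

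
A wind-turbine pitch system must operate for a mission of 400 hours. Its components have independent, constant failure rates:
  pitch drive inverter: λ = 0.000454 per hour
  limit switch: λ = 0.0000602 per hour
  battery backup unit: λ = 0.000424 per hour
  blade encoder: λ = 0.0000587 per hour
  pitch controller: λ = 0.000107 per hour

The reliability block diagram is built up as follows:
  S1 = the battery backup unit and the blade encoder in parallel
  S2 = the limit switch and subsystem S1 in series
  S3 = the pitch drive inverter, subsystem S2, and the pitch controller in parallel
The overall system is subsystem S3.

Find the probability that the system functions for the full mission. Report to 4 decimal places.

R(pitch drive inverter) = exp(−0.000454 × 400) = 0.833935
R(limit switch) = exp(−0.0000602 × 400) = 0.976208
R(battery backup unit) = exp(−0.000424 × 400) = 0.844002
R(blade encoder) = exp(−0.0000587 × 400) = 0.976794
R(pitch controller) = exp(−0.000107 × 400) = 0.958103
Parallel (battery backup unit and blade encoder): 1 − (1 − 0.844002)(1 − 0.976794) = 0.996380
Series (limit switch and [0.996380]): 0.976208 × 0.996380 = 0.972674
Parallel (pitch drive inverter, [0.972674], and pitch controller): 1 − (1 − 0.833935)(1 − 0.972674)(1 − 0.958103) = 0.9998

0.9998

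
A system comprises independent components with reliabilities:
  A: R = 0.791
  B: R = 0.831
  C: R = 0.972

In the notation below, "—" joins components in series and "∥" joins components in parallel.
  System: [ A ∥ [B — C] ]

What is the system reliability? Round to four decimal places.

Series (B and C): 0.831000 × 0.972000 = 0.807732
Parallel (A and [0.807732]): 1 − (1 − 0.791000)(1 − 0.807732) = 0.9598

0.9598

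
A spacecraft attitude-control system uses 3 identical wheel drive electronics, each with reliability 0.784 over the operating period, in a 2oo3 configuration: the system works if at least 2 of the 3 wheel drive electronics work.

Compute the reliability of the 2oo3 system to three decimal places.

0.880

R = Σ_{i=2}^{3} C(3,i) p^i (1−p)^{3−i} with p = 0.784
C(3,2)·0.784^2·0.216^1 = 0.39830
C(3,3)·0.784^3·0.216^0 = 0.48189
Sum = 0.880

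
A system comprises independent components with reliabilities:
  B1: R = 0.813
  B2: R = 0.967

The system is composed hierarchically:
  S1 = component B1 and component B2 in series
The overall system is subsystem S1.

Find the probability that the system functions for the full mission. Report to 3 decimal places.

Series (B1 and B2): 0.81300 × 0.96700 = 0.786

0.786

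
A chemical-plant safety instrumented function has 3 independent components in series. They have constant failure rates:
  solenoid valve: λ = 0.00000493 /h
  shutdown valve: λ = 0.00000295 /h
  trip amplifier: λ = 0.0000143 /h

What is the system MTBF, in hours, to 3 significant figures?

Series of exponential components: λ_sys = Σ λ_i
λ_sys = 0.00000493 + 0.00000295 + 0.0000143 = 2.2180e-05 /h
MTBF = 1 / λ_sys = 45100 h

45100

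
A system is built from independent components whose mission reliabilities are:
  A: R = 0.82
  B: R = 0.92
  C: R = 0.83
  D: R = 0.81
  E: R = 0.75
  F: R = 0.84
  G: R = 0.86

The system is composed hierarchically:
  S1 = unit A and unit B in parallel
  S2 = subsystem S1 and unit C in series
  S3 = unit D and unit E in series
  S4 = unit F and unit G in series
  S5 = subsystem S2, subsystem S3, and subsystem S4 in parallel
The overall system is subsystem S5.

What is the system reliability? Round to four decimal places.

Parallel (A and B): 1 − (1 − 0.820000)(1 − 0.920000) = 0.985600
Series ([0.985600] and C): 0.985600 × 0.830000 = 0.818048
Series (D and E): 0.810000 × 0.750000 = 0.607500
Series (F and G): 0.840000 × 0.860000 = 0.722400
Parallel ([0.818048], [0.607500], and [0.722400]): 1 − (1 − 0.818048)(1 − 0.607500)(1 − 0.722400) = 0.9802

0.9802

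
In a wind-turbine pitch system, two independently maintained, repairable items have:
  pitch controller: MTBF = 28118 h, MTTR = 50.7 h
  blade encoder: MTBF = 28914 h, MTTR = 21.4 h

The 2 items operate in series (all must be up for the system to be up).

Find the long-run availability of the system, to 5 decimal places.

0.99746

A(pitch controller) = MTBF/(MTBF+MTTR) = 28118/(28118+50.7) = 0.998200
A(blade encoder) = MTBF/(MTBF+MTTR) = 28914/(28914+21.4) = 0.999260
Series availability: 0.998200 × 0.999260 = 0.99746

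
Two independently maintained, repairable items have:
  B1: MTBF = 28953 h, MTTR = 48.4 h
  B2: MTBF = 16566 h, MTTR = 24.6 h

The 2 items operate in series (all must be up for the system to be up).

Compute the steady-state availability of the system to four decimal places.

0.9969

A(B1) = MTBF/(MTBF+MTTR) = 28953/(28953+48.4) = 0.998331
A(B2) = MTBF/(MTBF+MTTR) = 16566/(16566+24.6) = 0.998517
Series availability: 0.998331 × 0.998517 = 0.9969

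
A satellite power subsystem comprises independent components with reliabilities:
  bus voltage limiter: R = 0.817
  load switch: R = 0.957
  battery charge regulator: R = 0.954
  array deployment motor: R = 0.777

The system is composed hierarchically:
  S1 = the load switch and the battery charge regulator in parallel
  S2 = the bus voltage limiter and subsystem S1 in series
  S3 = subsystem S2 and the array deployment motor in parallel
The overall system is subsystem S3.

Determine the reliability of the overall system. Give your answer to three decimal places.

Parallel (load switch and battery charge regulator): 1 − (1 − 0.95700)(1 − 0.95400) = 0.99802
Series (bus voltage limiter and [0.99802]): 0.81700 × 0.99802 = 0.81538
Parallel ([0.81538] and array deployment motor): 1 − (1 − 0.81538)(1 − 0.77700) = 0.959

0.959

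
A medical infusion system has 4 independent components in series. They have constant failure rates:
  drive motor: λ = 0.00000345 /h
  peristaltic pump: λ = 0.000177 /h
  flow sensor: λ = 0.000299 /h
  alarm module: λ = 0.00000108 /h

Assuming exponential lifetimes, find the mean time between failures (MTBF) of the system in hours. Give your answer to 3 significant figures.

Series of exponential components: λ_sys = Σ λ_i
λ_sys = 0.00000345 + 0.000177 + 0.000299 + 0.00000108 = 4.8053e-04 /h
MTBF = 1 / λ_sys = 2080 h

2080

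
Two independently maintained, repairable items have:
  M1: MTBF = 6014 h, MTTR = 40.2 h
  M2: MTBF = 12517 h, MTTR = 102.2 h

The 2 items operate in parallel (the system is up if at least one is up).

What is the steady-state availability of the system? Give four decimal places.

A(M1) = MTBF/(MTBF+MTTR) = 6014/(6014+40.2) = 0.993360
A(M2) = MTBF/(MTBF+MTTR) = 12517/(12517+102.2) = 0.991901
Parallel availability: 1 − (1 − 0.993360)(1 − 0.991901) = 0.9999

0.9999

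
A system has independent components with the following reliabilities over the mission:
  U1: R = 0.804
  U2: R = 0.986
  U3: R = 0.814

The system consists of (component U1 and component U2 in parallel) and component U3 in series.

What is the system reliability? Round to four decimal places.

0.8118

Parallel (U1 and U2): 1 − (1 − 0.804000)(1 − 0.986000) = 0.997256
Series ([0.997256] and U3): 0.997256 × 0.814000 = 0.8118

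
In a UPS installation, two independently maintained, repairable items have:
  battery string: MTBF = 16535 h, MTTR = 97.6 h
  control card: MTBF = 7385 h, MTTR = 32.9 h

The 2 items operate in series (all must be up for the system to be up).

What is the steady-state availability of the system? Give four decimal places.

A(battery string) = MTBF/(MTBF+MTTR) = 16535/(16535+97.6) = 0.994132
A(control card) = MTBF/(MTBF+MTTR) = 7385/(7385+32.9) = 0.995565
Series availability: 0.994132 × 0.995565 = 0.9897

0.9897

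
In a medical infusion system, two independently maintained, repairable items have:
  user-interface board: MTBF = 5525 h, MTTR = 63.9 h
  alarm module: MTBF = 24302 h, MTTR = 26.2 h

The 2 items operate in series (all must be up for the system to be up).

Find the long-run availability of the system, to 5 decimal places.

0.98750

A(user-interface board) = MTBF/(MTBF+MTTR) = 5525/(5525+63.9) = 0.988567
A(alarm module) = MTBF/(MTBF+MTTR) = 24302/(24302+26.2) = 0.998923
Series availability: 0.988567 × 0.998923 = 0.98750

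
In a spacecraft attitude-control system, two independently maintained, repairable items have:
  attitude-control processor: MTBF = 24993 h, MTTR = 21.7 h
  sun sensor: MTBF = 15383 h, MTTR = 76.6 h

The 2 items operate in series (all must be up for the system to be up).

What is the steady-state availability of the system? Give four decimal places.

A(attitude-control processor) = MTBF/(MTBF+MTTR) = 24993/(24993+21.7) = 0.999133
A(sun sensor) = MTBF/(MTBF+MTTR) = 15383/(15383+76.6) = 0.995045
Series availability: 0.999133 × 0.995045 = 0.9942

0.9942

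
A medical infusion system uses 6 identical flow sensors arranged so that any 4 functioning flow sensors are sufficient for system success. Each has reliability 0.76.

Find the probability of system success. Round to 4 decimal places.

R = Σ_{i=4}^{6} C(6,i) p^i (1−p)^{6−i} with p = 0.76
C(6,4)·0.76^4·0.24^2 = 0.288249
C(6,5)·0.76^5·0.24^1 = 0.365116
C(6,6)·0.76^6·0.24^0 = 0.192700
Sum = 0.8461

0.8461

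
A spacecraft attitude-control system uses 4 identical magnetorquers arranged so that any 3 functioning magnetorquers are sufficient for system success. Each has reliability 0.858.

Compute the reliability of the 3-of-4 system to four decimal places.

R = Σ_{i=3}^{4} C(4,i) p^i (1−p)^{4−i} with p = 0.858
C(4,3)·0.858^3·0.142^1 = 0.358765
C(4,4)·0.858^4·0.142^0 = 0.541937
Sum = 0.9007

0.9007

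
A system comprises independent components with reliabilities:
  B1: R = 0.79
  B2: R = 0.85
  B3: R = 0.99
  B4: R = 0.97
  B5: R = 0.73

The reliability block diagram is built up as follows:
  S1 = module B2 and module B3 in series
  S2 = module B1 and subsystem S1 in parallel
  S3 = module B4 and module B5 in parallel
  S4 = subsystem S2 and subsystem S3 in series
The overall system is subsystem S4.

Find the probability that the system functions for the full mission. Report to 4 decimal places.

0.9589

Series (B2 and B3): 0.850000 × 0.990000 = 0.841500
Parallel (B1 and [0.841500]): 1 − (1 − 0.790000)(1 − 0.841500) = 0.966715
Parallel (B4 and B5): 1 − (1 − 0.970000)(1 − 0.730000) = 0.991900
Series ([0.966715] and [0.991900]): 0.966715 × 0.991900 = 0.9589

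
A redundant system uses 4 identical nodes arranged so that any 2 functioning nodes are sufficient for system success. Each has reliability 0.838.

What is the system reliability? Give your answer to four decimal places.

0.9851

R = Σ_{i=2}^{4} C(4,i) p^i (1−p)^{4−i} with p = 0.838
C(4,2)·0.838^2·0.162^2 = 0.110578
C(4,3)·0.838^3·0.162^1 = 0.381335
C(4,4)·0.838^4·0.162^0 = 0.493147
Sum = 0.9851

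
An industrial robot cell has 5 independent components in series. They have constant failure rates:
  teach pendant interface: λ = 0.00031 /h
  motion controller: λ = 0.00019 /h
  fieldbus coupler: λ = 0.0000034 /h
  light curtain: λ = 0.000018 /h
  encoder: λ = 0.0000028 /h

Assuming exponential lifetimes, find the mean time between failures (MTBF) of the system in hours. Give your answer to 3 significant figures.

Series of exponential components: λ_sys = Σ λ_i
λ_sys = 0.00031 + 0.00019 + 0.0000034 + 0.000018 + 0.0000028 = 5.2420e-04 /h
MTBF = 1 / λ_sys = 1910 h

1910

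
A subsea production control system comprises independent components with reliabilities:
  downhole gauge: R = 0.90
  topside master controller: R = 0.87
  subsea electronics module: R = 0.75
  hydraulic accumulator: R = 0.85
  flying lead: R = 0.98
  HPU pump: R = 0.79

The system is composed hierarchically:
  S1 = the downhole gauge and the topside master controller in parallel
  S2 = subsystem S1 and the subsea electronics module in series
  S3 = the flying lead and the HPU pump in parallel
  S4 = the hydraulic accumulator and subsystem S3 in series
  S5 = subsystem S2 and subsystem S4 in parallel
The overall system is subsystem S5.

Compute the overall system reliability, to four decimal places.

Parallel (downhole gauge and topside master controller): 1 − (1 − 0.900000)(1 − 0.870000) = 0.987000
Series ([0.987000] and subsea electronics module): 0.987000 × 0.750000 = 0.740250
Parallel (flying lead and HPU pump): 1 − (1 − 0.980000)(1 − 0.790000) = 0.995800
Series (hydraulic accumulator and [0.995800]): 0.850000 × 0.995800 = 0.846430
Parallel ([0.740250] and [0.846430]): 1 − (1 − 0.740250)(1 − 0.846430) = 0.9601

0.9601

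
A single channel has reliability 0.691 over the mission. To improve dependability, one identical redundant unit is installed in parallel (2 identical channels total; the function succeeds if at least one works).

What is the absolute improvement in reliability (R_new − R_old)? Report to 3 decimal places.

0.214

R_before = 0.691
R_after = 1 − (1 − 0.691)^2 = 0.905
ΔR = 0.905 − 0.691 = 0.214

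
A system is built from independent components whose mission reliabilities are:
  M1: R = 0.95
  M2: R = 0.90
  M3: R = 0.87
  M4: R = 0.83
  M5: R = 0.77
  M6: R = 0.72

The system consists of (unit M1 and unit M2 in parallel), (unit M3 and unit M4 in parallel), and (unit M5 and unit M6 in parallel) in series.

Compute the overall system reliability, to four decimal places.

0.9103

Parallel (M1 and M2): 1 − (1 − 0.950000)(1 − 0.900000) = 0.995000
Parallel (M3 and M4): 1 − (1 − 0.870000)(1 − 0.830000) = 0.977900
Parallel (M5 and M6): 1 − (1 − 0.770000)(1 − 0.720000) = 0.935600
Series ([0.995000], [0.977900], and [0.935600]): 0.995000 × 0.977900 × 0.935600 = 0.9103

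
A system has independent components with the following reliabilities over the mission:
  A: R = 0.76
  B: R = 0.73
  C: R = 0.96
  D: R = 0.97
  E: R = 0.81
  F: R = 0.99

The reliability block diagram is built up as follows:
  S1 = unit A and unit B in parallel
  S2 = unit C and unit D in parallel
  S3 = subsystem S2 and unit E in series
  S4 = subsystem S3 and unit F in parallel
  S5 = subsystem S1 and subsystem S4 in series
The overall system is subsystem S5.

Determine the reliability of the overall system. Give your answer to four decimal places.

0.9334

Parallel (A and B): 1 − (1 − 0.760000)(1 − 0.730000) = 0.935200
Parallel (C and D): 1 − (1 − 0.960000)(1 − 0.970000) = 0.998800
Series ([0.998800] and E): 0.998800 × 0.810000 = 0.809028
Parallel ([0.809028] and F): 1 − (1 − 0.809028)(1 − 0.990000) = 0.998090
Series ([0.935200] and [0.998090]): 0.935200 × 0.998090 = 0.9334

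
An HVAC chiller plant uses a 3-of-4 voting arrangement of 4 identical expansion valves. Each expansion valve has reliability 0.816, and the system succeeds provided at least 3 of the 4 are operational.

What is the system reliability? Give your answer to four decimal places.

0.8433

R = Σ_{i=3}^{4} C(4,i) p^i (1−p)^{4−i} with p = 0.816
C(4,3)·0.816^3·0.184^1 = 0.399897
C(4,4)·0.816^4·0.184^0 = 0.443364
Sum = 0.8433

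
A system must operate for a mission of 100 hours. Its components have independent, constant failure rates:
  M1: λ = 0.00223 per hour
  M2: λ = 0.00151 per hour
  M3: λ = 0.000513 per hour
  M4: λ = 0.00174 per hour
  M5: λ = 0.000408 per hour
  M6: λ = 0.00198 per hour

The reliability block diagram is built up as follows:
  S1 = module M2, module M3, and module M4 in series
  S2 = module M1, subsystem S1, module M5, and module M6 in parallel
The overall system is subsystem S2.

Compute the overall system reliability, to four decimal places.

0.9995

R(M1) = exp(−0.00223 × 100) = 0.800115
R(M2) = exp(−0.00151 × 100) = 0.859848
R(M3) = exp(−0.000513 × 100) = 0.949994
R(M4) = exp(−0.00174 × 100) = 0.840297
R(M5) = exp(−0.000408 × 100) = 0.960021
R(M6) = exp(−0.00198 × 100) = 0.820370
Series (M2, M3, and M4): 0.859848 × 0.949994 × 0.840297 = 0.686397
Parallel (M1, [0.686397], M5, and M6): 1 − (1 − 0.800115)(1 − 0.686397)(1 − 0.960021)(1 − 0.820370) = 0.9995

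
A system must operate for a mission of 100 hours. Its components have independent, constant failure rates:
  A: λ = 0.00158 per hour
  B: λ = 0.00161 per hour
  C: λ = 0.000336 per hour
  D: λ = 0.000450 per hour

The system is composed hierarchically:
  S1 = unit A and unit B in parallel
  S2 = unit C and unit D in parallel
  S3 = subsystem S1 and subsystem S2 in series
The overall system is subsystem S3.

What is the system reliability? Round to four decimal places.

0.9768

R(A) = exp(−0.00158 × 100) = 0.853850
R(B) = exp(−0.00161 × 100) = 0.851292
R(C) = exp(−0.000336 × 100) = 0.966958
R(D) = exp(−0.000450 × 100) = 0.955997
Parallel (A and B): 1 − (1 − 0.853850)(1 − 0.851292) = 0.978266
Parallel (C and D): 1 − (1 − 0.966958)(1 − 0.955997) = 0.998546
Series ([0.978266] and [0.998546]): 0.978266 × 0.998546 = 0.9768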